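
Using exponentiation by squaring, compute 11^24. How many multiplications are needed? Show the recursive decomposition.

Computing 11^24 by squaring (build up from 11^1; each line after the first costs one multiplication):

11^1 = 11
11^2 = (11^1)^2 = 11^2 = 121
11^3 = 11 * 11^2 = 11 * 121 = 1331
11^6 = (11^3)^2 = 1331^2 = 1771561
11^12 = (11^6)^2 = 1771561^2 = 3138428376721
11^24 = (11^12)^2 = 3138428376721^2 = 9849732675807611094711841

Result: 9849732675807611094711841
Multiplications needed: 5 (5 lines after 11^1)

11^24 = 9849732675807611094711841. Using exponentiation by squaring, this requires 5 multiplications. The key idea: if the exponent is even, square the half-power; if odd, multiply by the base once.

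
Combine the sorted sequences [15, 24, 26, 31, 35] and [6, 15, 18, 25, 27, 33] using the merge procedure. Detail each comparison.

Merging process:

Compare 15 vs 6: take 6 from right. Merged: [6]
Compare 15 vs 15: take 15 from left. Merged: [6, 15]
Compare 24 vs 15: take 15 from right. Merged: [6, 15, 15]
Compare 24 vs 18: take 18 from right. Merged: [6, 15, 15, 18]
Compare 24 vs 25: take 24 from left. Merged: [6, 15, 15, 18, 24]
Compare 26 vs 25: take 25 from right. Merged: [6, 15, 15, 18, 24, 25]
Compare 26 vs 27: take 26 from left. Merged: [6, 15, 15, 18, 24, 25, 26]
Compare 31 vs 27: take 27 from right. Merged: [6, 15, 15, 18, 24, 25, 26, 27]
Compare 31 vs 33: take 31 from left. Merged: [6, 15, 15, 18, 24, 25, 26, 27, 31]
Compare 35 vs 33: take 33 from right. Merged: [6, 15, 15, 18, 24, 25, 26, 27, 31, 33]
Append remaining from left: [35]. Merged: [6, 15, 15, 18, 24, 25, 26, 27, 31, 33, 35]

Final merged array: [6, 15, 15, 18, 24, 25, 26, 27, 31, 33, 35]
Total comparisons: 10

The merged array is [6, 15, 15, 18, 24, 25, 26, 27, 31, 33, 35], requiring 10 comparisons. The merge step runs in O(n) time where n is the total number of elements.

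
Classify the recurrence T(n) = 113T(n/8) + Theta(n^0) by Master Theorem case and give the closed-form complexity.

Master Theorem for T(n) = 113T(n/8) + O(n^0):

a = 113, b = 8, c = 0
log_b(a) = log_8(113) = 2.2734

Case 1: c = 0 < log_8(113) = 2.2734
T(n) = O(n^(log_8 113))

For T(n) = 113T(n/8) + O(n^0): log_8(113) = 2.2734. This is Case 1 of the Master Theorem (c < log_b(a), work dominated by leaves), giving O(n^(log_8 113)).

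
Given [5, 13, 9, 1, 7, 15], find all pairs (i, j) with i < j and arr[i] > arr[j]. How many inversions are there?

Finding inversions in [5, 13, 9, 1, 7, 15]:

(0, 3): arr[0]=5 > arr[3]=1
(1, 2): arr[1]=13 > arr[2]=9
(1, 3): arr[1]=13 > arr[3]=1
(1, 4): arr[1]=13 > arr[4]=7
(2, 3): arr[2]=9 > arr[3]=1
(2, 4): arr[2]=9 > arr[4]=7

Total inversions: 6

The array has 6 inversion(s): (0,3), (1,2), (1,3), (1,4), (2,3), (2,4). Each pair (i,j) satisfies i < j and arr[i] > arr[j].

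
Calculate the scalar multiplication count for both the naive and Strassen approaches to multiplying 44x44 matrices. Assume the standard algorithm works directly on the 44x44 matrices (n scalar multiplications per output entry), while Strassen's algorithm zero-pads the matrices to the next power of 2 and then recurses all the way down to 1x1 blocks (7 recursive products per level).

Matrix multiplication for 44x44 matrices:

Strassen's algorithm requires power-of-2 dimensions. Pad 44x44 to 64x64 (next power of 2).

Standard algorithm: 44^3 = 85184 multiplications
Strassen's algorithm: 7^(log2(64)) = 7^6 = 117649 multiplications
Difference: 85184 - 117649 = -32465 (Strassen uses MORE here due to padding overhead — for small or just-over-power-of-2 n, padding can outweigh the per-level savings)

Standard: 85184 multiplications (44^3). Strassen: 117649 multiplications (7^6, after padding to 64x64). Strassen reduces 8 recursive multiplications to 7 at each level.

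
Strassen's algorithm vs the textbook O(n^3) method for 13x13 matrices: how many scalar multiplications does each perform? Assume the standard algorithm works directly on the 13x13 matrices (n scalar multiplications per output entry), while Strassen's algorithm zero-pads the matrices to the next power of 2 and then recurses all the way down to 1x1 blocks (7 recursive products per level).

Matrix multiplication for 13x13 matrices:

Strassen's algorithm requires power-of-2 dimensions. Pad 13x13 to 16x16 (next power of 2).

Standard algorithm: 13^3 = 2197 multiplications
Strassen's algorithm: 7^(log2(16)) = 7^4 = 2401 multiplications
Difference: 2197 - 2401 = -204 (Strassen uses MORE here due to padding overhead — for small or just-over-power-of-2 n, padding can outweigh the per-level savings)

Standard: 2197 multiplications (13^3). Strassen: 2401 multiplications (7^4, after padding to 16x16). Strassen reduces 8 recursive multiplications to 7 at each level.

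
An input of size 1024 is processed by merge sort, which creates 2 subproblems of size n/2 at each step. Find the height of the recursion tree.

For divide and conquer with division factor 2:

Problem sizes at each level:
Level 0: 1024
Level 1: 512
Level 2: 256
Level 3: 128
Level 4: 64
Level 5: 32
Level 6: 16
Level 7: 8
Level 8: 4
Level 9: 2
Level 10: 1

The root is level 0 and the size-1 base case is level 10 (the tree spans levels 0 through 10, i.e. 11 levels counting the root), so the depth is the number of divisions: log_2(1024) = 10

The recursion tree depth is log_2(1024) = 10. At each level, the problem size is divided by 2, so it takes 10 divisions to reduce to a base case of size 1. The algorithm makes 2 recursive calls at each level.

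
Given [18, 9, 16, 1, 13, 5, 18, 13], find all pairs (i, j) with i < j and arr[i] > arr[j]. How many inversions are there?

Finding inversions in [18, 9, 16, 1, 13, 5, 18, 13]:

(0, 1): arr[0]=18 > arr[1]=9
(0, 2): arr[0]=18 > arr[2]=16
(0, 3): arr[0]=18 > arr[3]=1
(0, 4): arr[0]=18 > arr[4]=13
(0, 5): arr[0]=18 > arr[5]=5
(0, 7): arr[0]=18 > arr[7]=13
(1, 3): arr[1]=9 > arr[3]=1
(1, 5): arr[1]=9 > arr[5]=5
(2, 3): arr[2]=16 > arr[3]=1
(2, 4): arr[2]=16 > arr[4]=13
(2, 5): arr[2]=16 > arr[5]=5
(2, 7): arr[2]=16 > arr[7]=13
(4, 5): arr[4]=13 > arr[5]=5
(6, 7): arr[6]=18 > arr[7]=13

Total inversions: 14

The array has 14 inversion(s): (0,1), (0,2), (0,3), (0,4), (0,5), (0,7), (1,3), (1,5), (2,3), (2,4), (2,5), (2,7), (4,5), (6,7). Each pair (i,j) satisfies i < j and arr[i] > arr[j].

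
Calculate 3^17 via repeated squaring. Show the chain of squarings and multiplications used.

Computing 3^17 by squaring (build up from 3^1; each line after the first costs one multiplication):

3^1 = 3
3^2 = (3^1)^2 = 3^2 = 9
3^4 = (3^2)^2 = 9^2 = 81
3^8 = (3^4)^2 = 81^2 = 6561
3^16 = (3^8)^2 = 6561^2 = 43046721
3^17 = 3 * 3^16 = 3 * 43046721 = 129140163

Result: 129140163
Multiplications needed: 5 (5 lines after 3^1)

3^17 = 129140163. Using exponentiation by squaring, this requires 5 multiplications. The key idea: if the exponent is even, square the half-power; if odd, multiply by the base once.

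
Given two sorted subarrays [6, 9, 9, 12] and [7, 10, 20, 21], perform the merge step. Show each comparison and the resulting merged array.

Merging process:

Compare 6 vs 7: take 6 from left. Merged: [6]
Compare 9 vs 7: take 7 from right. Merged: [6, 7]
Compare 9 vs 10: take 9 from left. Merged: [6, 7, 9]
Compare 9 vs 10: take 9 from left. Merged: [6, 7, 9, 9]
Compare 12 vs 10: take 10 from right. Merged: [6, 7, 9, 9, 10]
Compare 12 vs 20: take 12 from left. Merged: [6, 7, 9, 9, 10, 12]
Append remaining from right: [20, 21]. Merged: [6, 7, 9, 9, 10, 12, 20, 21]

Final merged array: [6, 7, 9, 9, 10, 12, 20, 21]
Total comparisons: 6

The merged array is [6, 7, 9, 9, 10, 12, 20, 21], requiring 6 comparisons. The merge step runs in O(n) time where n is the total number of elements.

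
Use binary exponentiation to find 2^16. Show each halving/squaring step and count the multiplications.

Computing 2^16 by squaring (build up from 2^1; each line after the first costs one multiplication):

2^1 = 2
2^2 = (2^1)^2 = 2^2 = 4
2^4 = (2^2)^2 = 4^2 = 16
2^8 = (2^4)^2 = 16^2 = 256
2^16 = (2^8)^2 = 256^2 = 65536

Result: 65536
Multiplications needed: 4 (4 lines after 2^1)

2^16 = 65536. Using exponentiation by squaring, this requires 4 multiplications. The key idea: if the exponent is even, square the half-power; if odd, multiply by the base once.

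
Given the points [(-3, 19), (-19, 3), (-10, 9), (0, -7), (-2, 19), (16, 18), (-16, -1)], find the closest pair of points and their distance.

Computing all pairwise distances among 7 points:

d((-3, 19), (-19, 3)) = 22.6274
d((-3, 19), (-10, 9)) = 12.2066
d((-3, 19), (0, -7)) = 26.1725
d((-3, 19), (-2, 19)) = 1.0 <-- minimum
d((-3, 19), (16, 18)) = 19.0263
d((-3, 19), (-16, -1)) = 23.8537
d((-19, 3), (-10, 9)) = 10.8167
d((-19, 3), (0, -7)) = 21.4709
d((-19, 3), (-2, 19)) = 23.3452
d((-19, 3), (16, 18)) = 38.0789
d((-19, 3), (-16, -1)) = 5.0
d((-10, 9), (0, -7)) = 18.868
d((-10, 9), (-2, 19)) = 12.8062
d((-10, 9), (16, 18)) = 27.5136
d((-10, 9), (-16, -1)) = 11.6619
d((0, -7), (-2, 19)) = 26.0768
d((0, -7), (16, 18)) = 29.6816
d((0, -7), (-16, -1)) = 17.088
d((-2, 19), (16, 18)) = 18.0278
d((-2, 19), (-16, -1)) = 24.4131
d((16, 18), (-16, -1)) = 37.2156

Closest pair: (-3, 19) and (-2, 19) with distance 1.0

The closest pair is (-3, 19) and (-2, 19) with Euclidean distance 1.0. For 7 points, brute-force pairwise comparison is shown above. For large n, the divide-and-conquer algorithm (sort by x, recurse on halves, check the dividing strip) achieves O(n log n).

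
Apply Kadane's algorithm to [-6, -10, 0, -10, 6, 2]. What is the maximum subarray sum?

Using Kadane's algorithm on [-6, -10, 0, -10, 6, 2]:

Scanning through the array:
Position 1 (value -10): max_ending_here = -10, max_so_far = -6
Position 2 (value 0): max_ending_here = 0, max_so_far = 0
Position 3 (value -10): max_ending_here = -10, max_so_far = 0
Position 4 (value 6): max_ending_here = 6, max_so_far = 6
Position 5 (value 2): max_ending_here = 8, max_so_far = 8

Maximum subarray: [6, 2]
Maximum sum: 8

The maximum subarray is [6, 2] with sum 8. This subarray runs from index 4 to index 5.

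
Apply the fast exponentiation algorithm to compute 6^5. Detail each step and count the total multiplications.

Computing 6^5 by squaring (build up from 6^1; each line after the first costs one multiplication):

6^1 = 6
6^2 = (6^1)^2 = 6^2 = 36
6^4 = (6^2)^2 = 36^2 = 1296
6^5 = 6 * 6^4 = 6 * 1296 = 7776

Result: 7776
Multiplications needed: 3 (3 lines after 6^1)

6^5 = 7776. Using exponentiation by squaring, this requires 3 multiplications. The key idea: if the exponent is even, square the half-power; if odd, multiply by the base once.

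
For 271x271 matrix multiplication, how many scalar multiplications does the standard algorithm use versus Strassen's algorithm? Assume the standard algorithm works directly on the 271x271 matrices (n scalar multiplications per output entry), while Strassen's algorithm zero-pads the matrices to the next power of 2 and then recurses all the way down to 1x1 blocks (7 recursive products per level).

Matrix multiplication for 271x271 matrices:

Strassen's algorithm requires power-of-2 dimensions. Pad 271x271 to 512x512 (next power of 2).

Standard algorithm: 271^3 = 19902511 multiplications
Strassen's algorithm: 7^(log2(512)) = 7^9 = 40353607 multiplications
Difference: 19902511 - 40353607 = -20451096 (Strassen uses MORE here due to padding overhead — for small or just-over-power-of-2 n, padding can outweigh the per-level savings)

Standard: 19902511 multiplications (271^3). Strassen: 40353607 multiplications (7^9, after padding to 512x512). Strassen reduces 8 recursive multiplications to 7 at each level.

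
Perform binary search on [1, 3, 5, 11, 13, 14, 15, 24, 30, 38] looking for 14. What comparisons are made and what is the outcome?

Binary search for 14 in [1, 3, 5, 11, 13, 14, 15, 24, 30, 38]:

lo=0, hi=9, mid=4, arr[mid]=13 -> 13 < 14, search right half
lo=5, hi=9, mid=7, arr[mid]=24 -> 24 > 14, search left half
lo=5, hi=6, mid=5, arr[mid]=14 -> Found target at index 5!

Binary search finds 14 at index 5 after 3 comparisons. The search repeatedly halves the search space by comparing with the middle element.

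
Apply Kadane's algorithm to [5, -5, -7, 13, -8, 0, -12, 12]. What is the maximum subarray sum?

Using Kadane's algorithm on [5, -5, -7, 13, -8, 0, -12, 12]:

Scanning through the array:
Position 1 (value -5): max_ending_here = 0, max_so_far = 5
Position 2 (value -7): max_ending_here = -7, max_so_far = 5
Position 3 (value 13): max_ending_here = 13, max_so_far = 13
Position 4 (value -8): max_ending_here = 5, max_so_far = 13
Position 5 (value 0): max_ending_here = 5, max_so_far = 13
Position 6 (value -12): max_ending_here = -7, max_so_far = 13
Position 7 (value 12): max_ending_here = 12, max_so_far = 13

Maximum subarray: [13]
Maximum sum: 13

The maximum subarray is [13] with sum 13. This subarray runs from index 3 to index 3.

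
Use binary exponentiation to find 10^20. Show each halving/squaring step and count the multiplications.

Computing 10^20 by squaring (build up from 10^1; each line after the first costs one multiplication):

10^1 = 10
10^2 = (10^1)^2 = 10^2 = 100
10^4 = (10^2)^2 = 100^2 = 10000
10^5 = 10 * 10^4 = 10 * 10000 = 100000
10^10 = (10^5)^2 = 100000^2 = 10000000000
10^20 = (10^10)^2 = 10000000000^2 = 100000000000000000000

Result: 100000000000000000000
Multiplications needed: 5 (5 lines after 10^1)

10^20 = 100000000000000000000. Using exponentiation by squaring, this requires 5 multiplications. The key idea: if the exponent is even, square the half-power; if odd, multiply by the base once.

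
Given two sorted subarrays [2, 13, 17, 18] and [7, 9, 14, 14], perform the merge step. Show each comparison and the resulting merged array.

Merging process:

Compare 2 vs 7: take 2 from left. Merged: [2]
Compare 13 vs 7: take 7 from right. Merged: [2, 7]
Compare 13 vs 9: take 9 from right. Merged: [2, 7, 9]
Compare 13 vs 14: take 13 from left. Merged: [2, 7, 9, 13]
Compare 17 vs 14: take 14 from right. Merged: [2, 7, 9, 13, 14]
Compare 17 vs 14: take 14 from right. Merged: [2, 7, 9, 13, 14, 14]
Append remaining from left: [17, 18]. Merged: [2, 7, 9, 13, 14, 14, 17, 18]

Final merged array: [2, 7, 9, 13, 14, 14, 17, 18]
Total comparisons: 6

The merged array is [2, 7, 9, 13, 14, 14, 17, 18], requiring 6 comparisons. The merge step runs in O(n) time where n is the total number of elements.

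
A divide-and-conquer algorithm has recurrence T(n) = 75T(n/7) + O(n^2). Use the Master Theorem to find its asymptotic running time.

Master Theorem for T(n) = 75T(n/7) + O(n^2):

a = 75, b = 7, c = 2
log_b(a) = log_7(75) = 2.2187

Case 1: c = 2 < log_7(75) = 2.2187
T(n) = O(n^(log_7 75))

For T(n) = 75T(n/7) + O(n^2): log_7(75) = 2.2187. This is Case 1 of the Master Theorem (c < log_b(a), work dominated by leaves), giving O(n^(log_7 75)).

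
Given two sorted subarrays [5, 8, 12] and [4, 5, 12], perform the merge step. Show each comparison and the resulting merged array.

Merging process:

Compare 5 vs 4: take 4 from right. Merged: [4]
Compare 5 vs 5: take 5 from left. Merged: [4, 5]
Compare 8 vs 5: take 5 from right. Merged: [4, 5, 5]
Compare 8 vs 12: take 8 from left. Merged: [4, 5, 5, 8]
Compare 12 vs 12: take 12 from left. Merged: [4, 5, 5, 8, 12]
Append remaining from right: [12]. Merged: [4, 5, 5, 8, 12, 12]

Final merged array: [4, 5, 5, 8, 12, 12]
Total comparisons: 5

The merged array is [4, 5, 5, 8, 12, 12], requiring 5 comparisons. The merge step runs in O(n) time where n is the total number of elements.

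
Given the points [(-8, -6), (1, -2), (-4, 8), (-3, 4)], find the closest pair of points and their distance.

Computing all pairwise distances among 4 points:

d((-8, -6), (1, -2)) = 9.8489
d((-8, -6), (-4, 8)) = 14.5602
d((-8, -6), (-3, 4)) = 11.1803
d((1, -2), (-4, 8)) = 11.1803
d((1, -2), (-3, 4)) = 7.2111
d((-4, 8), (-3, 4)) = 4.1231 <-- minimum

Closest pair: (-4, 8) and (-3, 4) with distance 4.1231

The closest pair is (-4, 8) and (-3, 4) with Euclidean distance 4.1231. For 4 points, brute-force pairwise comparison is shown above. For large n, the divide-and-conquer algorithm (sort by x, recurse on halves, check the dividing strip) achieves O(n log n).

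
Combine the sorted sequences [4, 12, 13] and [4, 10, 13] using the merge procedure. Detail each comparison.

Merging process:

Compare 4 vs 4: take 4 from left. Merged: [4]
Compare 12 vs 4: take 4 from right. Merged: [4, 4]
Compare 12 vs 10: take 10 from right. Merged: [4, 4, 10]
Compare 12 vs 13: take 12 from left. Merged: [4, 4, 10, 12]
Compare 13 vs 13: take 13 from left. Merged: [4, 4, 10, 12, 13]
Append remaining from right: [13]. Merged: [4, 4, 10, 12, 13, 13]

Final merged array: [4, 4, 10, 12, 13, 13]
Total comparisons: 5

The merged array is [4, 4, 10, 12, 13, 13], requiring 5 comparisons. The merge step runs in O(n) time where n is the total number of elements.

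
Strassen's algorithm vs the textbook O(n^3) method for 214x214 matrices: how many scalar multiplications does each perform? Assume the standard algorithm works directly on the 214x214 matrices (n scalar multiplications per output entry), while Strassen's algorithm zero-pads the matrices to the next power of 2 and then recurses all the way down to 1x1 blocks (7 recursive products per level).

Matrix multiplication for 214x214 matrices:

Strassen's algorithm requires power-of-2 dimensions. Pad 214x214 to 256x256 (next power of 2).

Standard algorithm: 214^3 = 9800344 multiplications
Strassen's algorithm: 7^(log2(256)) = 7^8 = 5764801 multiplications
Savings: 9800344 - 5764801 = 4035543 multiplications

Standard: 9800344 multiplications (214^3). Strassen: 5764801 multiplications (7^8, after padding to 256x256). Strassen reduces 8 recursive multiplications to 7 at each level.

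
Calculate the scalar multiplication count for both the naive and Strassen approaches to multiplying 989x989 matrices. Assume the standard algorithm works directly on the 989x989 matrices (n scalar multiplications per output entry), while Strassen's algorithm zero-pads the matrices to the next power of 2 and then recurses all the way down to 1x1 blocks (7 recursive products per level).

Matrix multiplication for 989x989 matrices:

Strassen's algorithm requires power-of-2 dimensions. Pad 989x989 to 1024x1024 (next power of 2).

Standard algorithm: 989^3 = 967361669 multiplications
Strassen's algorithm: 7^(log2(1024)) = 7^10 = 282475249 multiplications
Savings: 967361669 - 282475249 = 684886420 multiplications

Standard: 967361669 multiplications (989^3). Strassen: 282475249 multiplications (7^10, after padding to 1024x1024). Strassen reduces 8 recursive multiplications to 7 at each level.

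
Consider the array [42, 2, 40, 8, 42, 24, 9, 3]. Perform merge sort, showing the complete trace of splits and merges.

Merge sort trace:

Split: [42, 2, 40, 8, 42, 24, 9, 3] -> [42, 2, 40, 8] and [42, 24, 9, 3]
  Split: [42, 2, 40, 8] -> [42, 2] and [40, 8]
    Split: [42, 2] -> [42] and [2]
    Merge: [42] + [2] -> [2, 42]
    Split: [40, 8] -> [40] and [8]
    Merge: [40] + [8] -> [8, 40]
  Merge: [2, 42] + [8, 40] -> [2, 8, 40, 42]
  Split: [42, 24, 9, 3] -> [42, 24] and [9, 3]
    Split: [42, 24] -> [42] and [24]
    Merge: [42] + [24] -> [24, 42]
    Split: [9, 3] -> [9] and [3]
    Merge: [9] + [3] -> [3, 9]
  Merge: [24, 42] + [3, 9] -> [3, 9, 24, 42]
Merge: [2, 8, 40, 42] + [3, 9, 24, 42] -> [2, 3, 8, 9, 24, 40, 42, 42]

Final sorted array: [2, 3, 8, 9, 24, 40, 42, 42]

The merge sort proceeds by recursively splitting the array and merging sorted halves.
After all merges, the sorted array is [2, 3, 8, 9, 24, 40, 42, 42].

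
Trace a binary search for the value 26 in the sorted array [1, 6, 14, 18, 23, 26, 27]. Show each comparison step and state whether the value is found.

Binary search for 26 in [1, 6, 14, 18, 23, 26, 27]:

lo=0, hi=6, mid=3, arr[mid]=18 -> 18 < 26, search right half
lo=4, hi=6, mid=5, arr[mid]=26 -> Found target at index 5!

Binary search finds 26 at index 5 after 2 comparisons. The search repeatedly halves the search space by comparing with the middle element.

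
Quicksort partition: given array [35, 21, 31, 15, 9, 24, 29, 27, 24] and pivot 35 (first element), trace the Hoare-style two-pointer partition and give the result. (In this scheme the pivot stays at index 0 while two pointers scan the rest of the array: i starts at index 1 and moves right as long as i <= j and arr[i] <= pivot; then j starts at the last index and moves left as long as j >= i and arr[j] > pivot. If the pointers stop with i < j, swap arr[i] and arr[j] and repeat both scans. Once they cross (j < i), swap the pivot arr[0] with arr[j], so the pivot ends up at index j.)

Hoare-style two-pointer partition with pivot = 35:

Initial array: [35, 21, 31, 15, 9, 24, 29, 27, 24]

Pointers start at i = 1, j = 8.
i ends at 9, j ends at 8: the pointers have crossed (j < i), so scanning stops.

Swap pivot arr[0] with arr[8] to place pivot at position 8: [24, 21, 31, 15, 9, 24, 29, 27, 35]
Pivot position: 8

After partitioning with pivot 35, the array becomes [24, 21, 31, 15, 9, 24, 29, 27, 35]. The pivot is placed at index 8. All elements to the left of the pivot are <= 35, and all elements to the right are > 35.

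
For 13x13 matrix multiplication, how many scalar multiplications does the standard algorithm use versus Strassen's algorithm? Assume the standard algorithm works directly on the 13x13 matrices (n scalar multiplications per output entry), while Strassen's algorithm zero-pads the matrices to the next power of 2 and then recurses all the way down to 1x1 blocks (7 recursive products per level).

Matrix multiplication for 13x13 matrices:

Strassen's algorithm requires power-of-2 dimensions. Pad 13x13 to 16x16 (next power of 2).

Standard algorithm: 13^3 = 2197 multiplications
Strassen's algorithm: 7^(log2(16)) = 7^4 = 2401 multiplications
Difference: 2197 - 2401 = -204 (Strassen uses MORE here due to padding overhead — for small or just-over-power-of-2 n, padding can outweigh the per-level savings)

Standard: 2197 multiplications (13^3). Strassen: 2401 multiplications (7^4, after padding to 16x16). Strassen reduces 8 recursive multiplications to 7 at each level.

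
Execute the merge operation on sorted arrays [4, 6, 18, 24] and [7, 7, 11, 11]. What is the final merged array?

Merging process:

Compare 4 vs 7: take 4 from left. Merged: [4]
Compare 6 vs 7: take 6 from left. Merged: [4, 6]
Compare 18 vs 7: take 7 from right. Merged: [4, 6, 7]
Compare 18 vs 7: take 7 from right. Merged: [4, 6, 7, 7]
Compare 18 vs 11: take 11 from right. Merged: [4, 6, 7, 7, 11]
Compare 18 vs 11: take 11 from right. Merged: [4, 6, 7, 7, 11, 11]
Append remaining from left: [18, 24]. Merged: [4, 6, 7, 7, 11, 11, 18, 24]

Final merged array: [4, 6, 7, 7, 11, 11, 18, 24]
Total comparisons: 6

The merged array is [4, 6, 7, 7, 11, 11, 18, 24], requiring 6 comparisons. The merge step runs in O(n) time where n is the total number of elements.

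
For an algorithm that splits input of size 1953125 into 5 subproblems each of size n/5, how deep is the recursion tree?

For divide and conquer with division factor 5:

Problem sizes at each level:
Level 0: 1953125
Level 1: 390625
Level 2: 78125
Level 3: 15625
Level 4: 3125
Level 5: 625
Level 6: 125
Level 7: 25
Level 8: 5
Level 9: 1

The root is level 0 and the size-1 base case is level 9 (the tree spans levels 0 through 9, i.e. 10 levels counting the root), so the depth is the number of divisions: log_5(1953125) = 9

The recursion tree depth is log_5(1953125) = 9. At each level, the problem size is divided by 5, so it takes 9 divisions to reduce to a base case of size 1. The algorithm makes 5 recursive calls at each level.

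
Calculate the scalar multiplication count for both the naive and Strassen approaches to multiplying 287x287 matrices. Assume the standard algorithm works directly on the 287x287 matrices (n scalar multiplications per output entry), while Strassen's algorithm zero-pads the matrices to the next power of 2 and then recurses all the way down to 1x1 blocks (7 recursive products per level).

Matrix multiplication for 287x287 matrices:

Strassen's algorithm requires power-of-2 dimensions. Pad 287x287 to 512x512 (next power of 2).

Standard algorithm: 287^3 = 23639903 multiplications
Strassen's algorithm: 7^(log2(512)) = 7^9 = 40353607 multiplications
Difference: 23639903 - 40353607 = -16713704 (Strassen uses MORE here due to padding overhead — for small or just-over-power-of-2 n, padding can outweigh the per-level savings)

Standard: 23639903 multiplications (287^3). Strassen: 40353607 multiplications (7^9, after padding to 512x512). Strassen reduces 8 recursive multiplications to 7 at each level.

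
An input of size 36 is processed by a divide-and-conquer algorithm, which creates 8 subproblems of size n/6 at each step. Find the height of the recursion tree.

For divide and conquer with division factor 6:

Problem sizes at each level:
Level 0: 36
Level 1: 6
Level 2: 1

The root is level 0 and the size-1 base case is level 2 (the tree spans levels 0 through 2, i.e. 3 levels counting the root), so the depth is the number of divisions: log_6(36) = 2

The recursion tree depth is log_6(36) = 2. At each level, the problem size is divided by 6, so it takes 2 divisions to reduce to a base case of size 1. The algorithm makes 8 recursive calls at each level.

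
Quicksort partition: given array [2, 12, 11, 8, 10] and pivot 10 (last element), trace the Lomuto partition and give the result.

Lomuto partition with pivot = 10:

Initial array: [2, 12, 11, 8, 10]

arr[0]=2 <= 10: swap with position 0, array becomes [2, 12, 11, 8, 10]
arr[1]=12 > 10: no swap
arr[2]=11 > 10: no swap
arr[3]=8 <= 10: swap with position 1, array becomes [2, 8, 11, 12, 10]

Place pivot at position 2: [2, 8, 10, 12, 11]
Pivot position: 2

After partitioning with pivot 10, the array becomes [2, 8, 10, 12, 11]. The pivot is placed at index 2. All elements to the left of the pivot are <= 10, and all elements to the right are > 10.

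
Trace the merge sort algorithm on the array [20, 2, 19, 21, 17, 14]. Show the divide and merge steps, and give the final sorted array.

Merge sort trace:

Split: [20, 2, 19, 21, 17, 14] -> [20, 2, 19] and [21, 17, 14]
  Split: [20, 2, 19] -> [20] and [2, 19]
    Split: [2, 19] -> [2] and [19]
    Merge: [2] + [19] -> [2, 19]
  Merge: [20] + [2, 19] -> [2, 19, 20]
  Split: [21, 17, 14] -> [21] and [17, 14]
    Split: [17, 14] -> [17] and [14]
    Merge: [17] + [14] -> [14, 17]
  Merge: [21] + [14, 17] -> [14, 17, 21]
Merge: [2, 19, 20] + [14, 17, 21] -> [2, 14, 17, 19, 20, 21]

Final sorted array: [2, 14, 17, 19, 20, 21]

The merge sort proceeds by recursively splitting the array and merging sorted halves.
After all merges, the sorted array is [2, 14, 17, 19, 20, 21].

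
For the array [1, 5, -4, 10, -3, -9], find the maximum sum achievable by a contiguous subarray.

Using Kadane's algorithm on [1, 5, -4, 10, -3, -9]:

Scanning through the array:
Position 1 (value 5): max_ending_here = 6, max_so_far = 6
Position 2 (value -4): max_ending_here = 2, max_so_far = 6
Position 3 (value 10): max_ending_here = 12, max_so_far = 12
Position 4 (value -3): max_ending_here = 9, max_so_far = 12
Position 5 (value -9): max_ending_here = 0, max_so_far = 12

Maximum subarray: [1, 5, -4, 10]
Maximum sum: 12

The maximum subarray is [1, 5, -4, 10] with sum 12. This subarray runs from index 0 to index 3.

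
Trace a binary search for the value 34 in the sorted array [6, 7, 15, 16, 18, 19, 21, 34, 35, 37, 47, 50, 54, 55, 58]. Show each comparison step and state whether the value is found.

Binary search for 34 in [6, 7, 15, 16, 18, 19, 21, 34, 35, 37, 47, 50, 54, 55, 58]:

lo=0, hi=14, mid=7, arr[mid]=34 -> Found target at index 7!

Binary search finds 34 at index 7 after 1 comparisons. The search repeatedly halves the search space by comparing with the middle element.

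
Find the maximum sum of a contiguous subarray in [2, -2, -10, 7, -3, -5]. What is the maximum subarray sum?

Using Kadane's algorithm on [2, -2, -10, 7, -3, -5]:

Scanning through the array:
Position 1 (value -2): max_ending_here = 0, max_so_far = 2
Position 2 (value -10): max_ending_here = -10, max_so_far = 2
Position 3 (value 7): max_ending_here = 7, max_so_far = 7
Position 4 (value -3): max_ending_here = 4, max_so_far = 7
Position 5 (value -5): max_ending_here = -1, max_so_far = 7

Maximum subarray: [7]
Maximum sum: 7

The maximum subarray is [7] with sum 7. This subarray runs from index 3 to index 3.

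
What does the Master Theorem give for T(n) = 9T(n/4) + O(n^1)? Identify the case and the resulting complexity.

Master Theorem for T(n) = 9T(n/4) + O(n^1):

a = 9, b = 4, c = 1
log_b(a) = log_4(9) = 1.5850

Case 1: c = 1 < log_4(9) = 1.5850
T(n) = O(n^(log_4 9))

For T(n) = 9T(n/4) + O(n^1): log_4(9) = 1.5850. This is Case 1 of the Master Theorem (c < log_b(a), work dominated by leaves), giving O(n^(log_4 9)).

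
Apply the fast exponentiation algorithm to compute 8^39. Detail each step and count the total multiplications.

Computing 8^39 by squaring (build up from 8^1; each line after the first costs one multiplication):

8^1 = 8
8^2 = (8^1)^2 = 8^2 = 64
8^4 = (8^2)^2 = 64^2 = 4096
8^8 = (8^4)^2 = 4096^2 = 16777216
8^9 = 8 * 8^8 = 8 * 16777216 = 134217728
8^18 = (8^9)^2 = 134217728^2 = 18014398509481984
8^19 = 8 * 8^18 = 8 * 18014398509481984 = 144115188075855872
8^38 = (8^19)^2 = 144115188075855872^2 = 20769187434139310514121985316880384
8^39 = 8 * 8^38 = 8 * 20769187434139310514121985316880384 = 166153499473114484112975882535043072

Result: 166153499473114484112975882535043072
Multiplications needed: 8 (8 lines after 8^1)

8^39 = 166153499473114484112975882535043072. Using exponentiation by squaring, this requires 8 multiplications. The key idea: if the exponent is even, square the half-power; if odd, multiply by the base once.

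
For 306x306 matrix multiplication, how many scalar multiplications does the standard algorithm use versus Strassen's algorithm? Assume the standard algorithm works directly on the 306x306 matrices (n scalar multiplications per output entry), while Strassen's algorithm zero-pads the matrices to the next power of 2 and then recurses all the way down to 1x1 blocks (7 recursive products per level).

Matrix multiplication for 306x306 matrices:

Strassen's algorithm requires power-of-2 dimensions. Pad 306x306 to 512x512 (next power of 2).

Standard algorithm: 306^3 = 28652616 multiplications
Strassen's algorithm: 7^(log2(512)) = 7^9 = 40353607 multiplications
Difference: 28652616 - 40353607 = -11700991 (Strassen uses MORE here due to padding overhead — for small or just-over-power-of-2 n, padding can outweigh the per-level savings)

Standard: 28652616 multiplications (306^3). Strassen: 40353607 multiplications (7^9, after padding to 512x512). Strassen reduces 8 recursive multiplications to 7 at each level.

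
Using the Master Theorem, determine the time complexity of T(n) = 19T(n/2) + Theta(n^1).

Master Theorem for T(n) = 19T(n/2) + O(n^1):

a = 19, b = 2, c = 1
log_b(a) = log_2(19) = 4.2479

Case 1: c = 1 < log_2(19) = 4.2479
T(n) = O(n^(log_2 19))

For T(n) = 19T(n/2) + O(n^1): log_2(19) = 4.2479. This is Case 1 of the Master Theorem (c < log_b(a), work dominated by leaves), giving O(n^(log_2 19)).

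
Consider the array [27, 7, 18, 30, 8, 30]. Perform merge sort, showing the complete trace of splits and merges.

Merge sort trace:

Split: [27, 7, 18, 30, 8, 30] -> [27, 7, 18] and [30, 8, 30]
  Split: [27, 7, 18] -> [27] and [7, 18]
    Split: [7, 18] -> [7] and [18]
    Merge: [7] + [18] -> [7, 18]
  Merge: [27] + [7, 18] -> [7, 18, 27]
  Split: [30, 8, 30] -> [30] and [8, 30]
    Split: [8, 30] -> [8] and [30]
    Merge: [8] + [30] -> [8, 30]
  Merge: [30] + [8, 30] -> [8, 30, 30]
Merge: [7, 18, 27] + [8, 30, 30] -> [7, 8, 18, 27, 30, 30]

Final sorted array: [7, 8, 18, 27, 30, 30]

The merge sort proceeds by recursively splitting the array and merging sorted halves.
After all merges, the sorted array is [7, 8, 18, 27, 30, 30].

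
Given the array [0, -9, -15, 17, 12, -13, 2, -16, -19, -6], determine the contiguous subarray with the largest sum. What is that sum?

Using Kadane's algorithm on [0, -9, -15, 17, 12, -13, 2, -16, -19, -6]:

Scanning through the array:
Position 1 (value -9): max_ending_here = -9, max_so_far = 0
Position 2 (value -15): max_ending_here = -15, max_so_far = 0
Position 3 (value 17): max_ending_here = 17, max_so_far = 17
Position 4 (value 12): max_ending_here = 29, max_so_far = 29
Position 5 (value -13): max_ending_here = 16, max_so_far = 29
Position 6 (value 2): max_ending_here = 18, max_so_far = 29
Position 7 (value -16): max_ending_here = 2, max_so_far = 29
Position 8 (value -19): max_ending_here = -17, max_so_far = 29
Position 9 (value -6): max_ending_here = -6, max_so_far = 29

Maximum subarray: [17, 12]
Maximum sum: 29

The maximum subarray is [17, 12] with sum 29. This subarray runs from index 3 to index 4.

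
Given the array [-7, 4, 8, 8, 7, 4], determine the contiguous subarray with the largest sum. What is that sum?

Using Kadane's algorithm on [-7, 4, 8, 8, 7, 4]:

Scanning through the array:
Position 1 (value 4): max_ending_here = 4, max_so_far = 4
Position 2 (value 8): max_ending_here = 12, max_so_far = 12
Position 3 (value 8): max_ending_here = 20, max_so_far = 20
Position 4 (value 7): max_ending_here = 27, max_so_far = 27
Position 5 (value 4): max_ending_here = 31, max_so_far = 31

Maximum subarray: [4, 8, 8, 7, 4]
Maximum sum: 31

The maximum subarray is [4, 8, 8, 7, 4] with sum 31. This subarray runs from index 1 to index 5.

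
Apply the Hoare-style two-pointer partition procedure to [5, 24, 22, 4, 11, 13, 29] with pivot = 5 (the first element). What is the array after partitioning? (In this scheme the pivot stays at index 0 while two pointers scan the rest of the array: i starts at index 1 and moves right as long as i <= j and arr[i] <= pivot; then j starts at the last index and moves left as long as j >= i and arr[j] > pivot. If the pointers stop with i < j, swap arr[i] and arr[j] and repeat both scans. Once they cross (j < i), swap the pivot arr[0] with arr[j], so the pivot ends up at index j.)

Hoare-style two-pointer partition with pivot = 5:

Initial array: [5, 24, 22, 4, 11, 13, 29]

Pointers start at i = 1, j = 6.
i stops at index 1 (arr[1]=24 > 5), j stops at index 3 (arr[3]=4 <= 5): swap arr[1] and arr[3], array becomes [5, 4, 22, 24, 11, 13, 29]
i ends at 2, j ends at 1: the pointers have crossed (j < i), so scanning stops.

Swap pivot arr[0] with arr[1] to place pivot at position 1: [4, 5, 22, 24, 11, 13, 29]
Pivot position: 1

After partitioning with pivot 5, the array becomes [4, 5, 22, 24, 11, 13, 29]. The pivot is placed at index 1. All elements to the left of the pivot are <= 5, and all elements to the right are > 5.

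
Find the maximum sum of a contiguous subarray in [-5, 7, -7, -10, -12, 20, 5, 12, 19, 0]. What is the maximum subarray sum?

Using Kadane's algorithm on [-5, 7, -7, -10, -12, 20, 5, 12, 19, 0]:

Scanning through the array:
Position 1 (value 7): max_ending_here = 7, max_so_far = 7
Position 2 (value -7): max_ending_here = 0, max_so_far = 7
Position 3 (value -10): max_ending_here = -10, max_so_far = 7
Position 4 (value -12): max_ending_here = -12, max_so_far = 7
Position 5 (value 20): max_ending_here = 20, max_so_far = 20
Position 6 (value 5): max_ending_here = 25, max_so_far = 25
Position 7 (value 12): max_ending_here = 37, max_so_far = 37
Position 8 (value 19): max_ending_here = 56, max_so_far = 56
Position 9 (value 0): max_ending_here = 56, max_so_far = 56

Maximum subarray: [20, 5, 12, 19]
Maximum sum: 56

The maximum subarray is [20, 5, 12, 19] with sum 56. This subarray runs from index 5 to index 8.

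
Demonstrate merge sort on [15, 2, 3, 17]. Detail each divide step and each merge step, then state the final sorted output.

Merge sort trace:

Split: [15, 2, 3, 17] -> [15, 2] and [3, 17]
  Split: [15, 2] -> [15] and [2]
  Merge: [15] + [2] -> [2, 15]
  Split: [3, 17] -> [3] and [17]
  Merge: [3] + [17] -> [3, 17]
Merge: [2, 15] + [3, 17] -> [2, 3, 15, 17]

Final sorted array: [2, 3, 15, 17]

The merge sort proceeds by recursively splitting the array and merging sorted halves.
After all merges, the sorted array is [2, 3, 15, 17].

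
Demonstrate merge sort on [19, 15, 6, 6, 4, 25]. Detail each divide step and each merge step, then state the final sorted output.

Merge sort trace:

Split: [19, 15, 6, 6, 4, 25] -> [19, 15, 6] and [6, 4, 25]
  Split: [19, 15, 6] -> [19] and [15, 6]
    Split: [15, 6] -> [15] and [6]
    Merge: [15] + [6] -> [6, 15]
  Merge: [19] + [6, 15] -> [6, 15, 19]
  Split: [6, 4, 25] -> [6] and [4, 25]
    Split: [4, 25] -> [4] and [25]
    Merge: [4] + [25] -> [4, 25]
  Merge: [6] + [4, 25] -> [4, 6, 25]
Merge: [6, 15, 19] + [4, 6, 25] -> [4, 6, 6, 15, 19, 25]

Final sorted array: [4, 6, 6, 15, 19, 25]

The merge sort proceeds by recursively splitting the array and merging sorted halves.
After all merges, the sorted array is [4, 6, 6, 15, 19, 25].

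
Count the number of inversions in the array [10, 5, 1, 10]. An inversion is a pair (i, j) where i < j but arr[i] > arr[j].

Finding inversions in [10, 5, 1, 10]:

(0, 1): arr[0]=10 > arr[1]=5
(0, 2): arr[0]=10 > arr[2]=1
(1, 2): arr[1]=5 > arr[2]=1

Total inversions: 3

The array has 3 inversion(s): (0,1), (0,2), (1,2). Each pair (i,j) satisfies i < j and arr[i] > arr[j].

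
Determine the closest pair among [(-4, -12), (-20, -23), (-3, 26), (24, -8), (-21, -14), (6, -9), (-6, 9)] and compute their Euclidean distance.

Computing all pairwise distances among 7 points:

d((-4, -12), (-20, -23)) = 19.4165
d((-4, -12), (-3, 26)) = 38.0132
d((-4, -12), (24, -8)) = 28.2843
d((-4, -12), (-21, -14)) = 17.1172
d((-4, -12), (6, -9)) = 10.4403
d((-4, -12), (-6, 9)) = 21.095
d((-20, -23), (-3, 26)) = 51.8652
d((-20, -23), (24, -8)) = 46.4866
d((-20, -23), (-21, -14)) = 9.0554 <-- minimum
d((-20, -23), (6, -9)) = 29.5296
d((-20, -23), (-6, 9)) = 34.9285
d((-3, 26), (24, -8)) = 43.4166
d((-3, 26), (-21, -14)) = 43.8634
d((-3, 26), (6, -9)) = 36.1386
d((-3, 26), (-6, 9)) = 17.2627
d((24, -8), (-21, -14)) = 45.3982
d((24, -8), (6, -9)) = 18.0278
d((24, -8), (-6, 9)) = 34.4819
d((-21, -14), (6, -9)) = 27.4591
d((-21, -14), (-6, 9)) = 27.4591
d((6, -9), (-6, 9)) = 21.6333

Closest pair: (-20, -23) and (-21, -14) with distance 9.0554

The closest pair is (-20, -23) and (-21, -14) with Euclidean distance 9.0554. For 7 points, brute-force pairwise comparison is shown above. For large n, the divide-and-conquer algorithm (sort by x, recurse on halves, check the dividing strip) achieves O(n log n).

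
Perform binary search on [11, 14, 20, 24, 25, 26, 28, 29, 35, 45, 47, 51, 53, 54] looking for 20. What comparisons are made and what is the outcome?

Binary search for 20 in [11, 14, 20, 24, 25, 26, 28, 29, 35, 45, 47, 51, 53, 54]:

lo=0, hi=13, mid=6, arr[mid]=28 -> 28 > 20, search left half
lo=0, hi=5, mid=2, arr[mid]=20 -> Found target at index 2!

Binary search finds 20 at index 2 after 2 comparisons. The search repeatedly halves the search space by comparing with the middle element.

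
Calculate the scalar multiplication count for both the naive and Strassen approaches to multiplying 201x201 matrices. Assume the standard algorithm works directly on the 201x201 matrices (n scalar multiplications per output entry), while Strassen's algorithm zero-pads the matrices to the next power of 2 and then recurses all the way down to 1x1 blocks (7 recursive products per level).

Matrix multiplication for 201x201 matrices:

Strassen's algorithm requires power-of-2 dimensions. Pad 201x201 to 256x256 (next power of 2).

Standard algorithm: 201^3 = 8120601 multiplications
Strassen's algorithm: 7^(log2(256)) = 7^8 = 5764801 multiplications
Savings: 8120601 - 5764801 = 2355800 multiplications

Standard: 8120601 multiplications (201^3). Strassen: 5764801 multiplications (7^8, after padding to 256x256). Strassen reduces 8 recursive multiplications to 7 at each level.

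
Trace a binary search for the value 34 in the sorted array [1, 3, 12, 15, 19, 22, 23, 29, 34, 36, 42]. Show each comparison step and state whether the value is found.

Binary search for 34 in [1, 3, 12, 15, 19, 22, 23, 29, 34, 36, 42]:

lo=0, hi=10, mid=5, arr[mid]=22 -> 22 < 34, search right half
lo=6, hi=10, mid=8, arr[mid]=34 -> Found target at index 8!

Binary search finds 34 at index 8 after 2 comparisons. The search repeatedly halves the search space by comparing with the middle element.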